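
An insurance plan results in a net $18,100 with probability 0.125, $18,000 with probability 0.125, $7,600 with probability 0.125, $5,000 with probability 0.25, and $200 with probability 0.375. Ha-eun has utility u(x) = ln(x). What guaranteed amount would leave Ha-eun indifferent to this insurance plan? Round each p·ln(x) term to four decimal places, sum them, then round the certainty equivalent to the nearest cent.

E[u] = 0.125·ln(18100) + 0.125·ln(18000) + 0.125·ln(7600) + 0.25·ln(5000) + 0.375·ln(200) = 1.2255 + 1.2248 + 1.1170 + 2.1293 + 1.9869 = 7.6835
CE = e^7.6835 ≈ 2172.21

$2,172.21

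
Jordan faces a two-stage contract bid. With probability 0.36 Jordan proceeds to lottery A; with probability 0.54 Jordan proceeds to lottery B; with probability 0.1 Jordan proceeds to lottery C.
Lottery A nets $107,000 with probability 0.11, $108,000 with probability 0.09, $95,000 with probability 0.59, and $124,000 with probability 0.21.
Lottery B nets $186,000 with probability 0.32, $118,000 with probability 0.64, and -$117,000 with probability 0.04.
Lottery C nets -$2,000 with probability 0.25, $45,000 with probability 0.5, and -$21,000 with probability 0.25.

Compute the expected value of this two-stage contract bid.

$109,358.20

EV(A) = 0.11 × 107000 + 0.09 × 108000 + 0.59 × 95000 + 0.21 × 124000 = 11770 + 9720 + 56050 + 26040 = 103580
EV(B) = 0.32 × 186000 + 0.64 × 118000 + 0.04 × (-117000) = 59520 + 75520 − 4680 = 130360
EV(C) = 0.25 × (-2000) + 0.5 × 45000 + 0.25 × (-21000) = -500 + 22500 − 5250 = 16750
Overall = 0.36 × 103580 + 0.54 × 130360 + 0.1 × 16750 = 37288.8 + 70394.4 + 1675 = 109358.2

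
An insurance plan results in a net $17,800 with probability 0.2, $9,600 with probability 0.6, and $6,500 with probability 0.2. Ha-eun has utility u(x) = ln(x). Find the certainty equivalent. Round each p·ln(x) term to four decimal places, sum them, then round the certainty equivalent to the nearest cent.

E[u] = 0.2·ln(17800) + 0.6·ln(9600) + 0.2·ln(6500) = 1.9574 + 5.5017 + 1.7559 = 9.2150
CE = e^9.2150 ≈ 10046.71

$10,046.71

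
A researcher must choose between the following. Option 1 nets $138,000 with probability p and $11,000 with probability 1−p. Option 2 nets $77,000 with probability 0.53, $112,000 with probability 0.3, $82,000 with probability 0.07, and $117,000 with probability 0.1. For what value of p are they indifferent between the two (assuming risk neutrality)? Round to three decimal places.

EV(Option 2) = 0.53 × 77000 + 0.3 × 112000 + 0.07 × 82000 + 0.1 × 117000 = 40810 + 33600 + 5740 + 11700 = 91850
p·138000 + (1−p)·11000 = 91850
127000p + 11000 = 91850
p = (91850 − 11000) / 127000

p = 0.637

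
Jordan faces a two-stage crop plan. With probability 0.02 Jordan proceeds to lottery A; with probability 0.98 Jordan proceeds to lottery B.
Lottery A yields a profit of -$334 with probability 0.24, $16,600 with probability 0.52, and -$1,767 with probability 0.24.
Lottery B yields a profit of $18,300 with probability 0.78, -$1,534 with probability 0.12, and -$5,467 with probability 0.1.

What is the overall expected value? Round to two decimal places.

$13,434.91

EV(A) = 0.24 × (-334) + 0.52 × 16600 + 0.24 × (-1767) = -80.16 + 8632 − 424.08 = 8127.76
EV(B) = 0.78 × 18300 + 0.12 × (-1534) + 0.1 × (-5467) = 14274 − 184.08 − 546.7 = 13543.22
Overall = 0.02 × 8127.76 + 0.98 × 13543.22 = 162.5552 + 13272.3556 = 13434.9108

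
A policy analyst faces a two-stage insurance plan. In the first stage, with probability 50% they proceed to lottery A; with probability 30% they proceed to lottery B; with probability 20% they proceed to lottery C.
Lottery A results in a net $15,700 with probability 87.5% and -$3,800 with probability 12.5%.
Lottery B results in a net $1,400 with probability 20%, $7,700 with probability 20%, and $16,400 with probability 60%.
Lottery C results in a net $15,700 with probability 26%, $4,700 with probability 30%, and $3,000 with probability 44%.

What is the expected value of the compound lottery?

EV(A) = 0.875 × 15700 + 0.125 × (-3800) = 13737.5 − 475 = 13262.5
EV(B) = 0.2 × 1400 + 0.2 × 7700 + 0.6 × 16400 = 280 + 1540 + 9840 = 11660
EV(C) = 0.26 × 15700 + 0.3 × 4700 + 0.44 × 3000 = 4082 + 1410 + 1320 = 6812
Overall = 0.5 × 13262.5 + 0.3 × 11660 + 0.2 × 6812 = 6631.25 + 3498 + 1362.4 = 11491.65

$11,491.65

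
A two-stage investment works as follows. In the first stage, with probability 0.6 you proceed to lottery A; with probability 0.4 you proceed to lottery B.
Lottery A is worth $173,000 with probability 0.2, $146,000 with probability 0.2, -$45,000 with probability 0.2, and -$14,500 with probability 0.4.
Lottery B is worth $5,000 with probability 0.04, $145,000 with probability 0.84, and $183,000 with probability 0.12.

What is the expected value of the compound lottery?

$86,984

EV(A) = 0.2 × 173000 + 0.2 × 146000 + 0.2 × (-45000) + 0.4 × (-14500) = 34600 + 29200 − 9000 − 5800 = 49000
EV(B) = 0.04 × 5000 + 0.84 × 145000 + 0.12 × 183000 = 200 + 121800 + 21960 = 143960
Overall = 0.6 × 49000 + 0.4 × 143960 = 29400 + 57584 = 86984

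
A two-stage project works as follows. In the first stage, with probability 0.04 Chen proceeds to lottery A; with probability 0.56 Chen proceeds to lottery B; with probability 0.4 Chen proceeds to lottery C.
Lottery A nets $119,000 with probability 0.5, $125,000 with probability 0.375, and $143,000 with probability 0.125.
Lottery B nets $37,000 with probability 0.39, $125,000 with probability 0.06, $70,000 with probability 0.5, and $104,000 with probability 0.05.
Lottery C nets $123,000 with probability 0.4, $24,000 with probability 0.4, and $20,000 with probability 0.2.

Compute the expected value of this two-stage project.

$64,882.80

EV(A) = 0.5 × 119000 + 0.375 × 125000 + 0.125 × 143000 = 59500 + 46875 + 17875 = 124250
EV(B) = 0.39 × 37000 + 0.06 × 125000 + 0.5 × 70000 + 0.05 × 104000 = 14430 + 7500 + 35000 + 5200 = 62130
EV(C) = 0.4 × 123000 + 0.4 × 24000 + 0.2 × 20000 = 49200 + 9600 + 4000 = 62800
Overall = 0.04 × 124250 + 0.56 × 62130 + 0.4 × 62800 = 4970 + 34792.8 + 25120 = 64882.8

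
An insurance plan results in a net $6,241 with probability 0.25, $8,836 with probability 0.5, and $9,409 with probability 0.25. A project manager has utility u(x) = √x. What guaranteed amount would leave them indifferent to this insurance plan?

$8,281

E[u] = 0.25·√6241 + 0.5·√8836 + 0.25·√9409 = 0.25·79 + 0.5·94 + 0.25·97 = 91
CE = (91)² = 8281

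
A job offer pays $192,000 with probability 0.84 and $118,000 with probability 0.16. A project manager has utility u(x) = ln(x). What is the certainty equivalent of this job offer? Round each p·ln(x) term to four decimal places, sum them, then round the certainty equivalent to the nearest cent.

E[u] = 0.84·ln(192000) + 0.16·ln(118000) = 10.2188 + 1.8686 = 12.0874
CE = e^12.0874 ≈ 177619.70

$177,619.70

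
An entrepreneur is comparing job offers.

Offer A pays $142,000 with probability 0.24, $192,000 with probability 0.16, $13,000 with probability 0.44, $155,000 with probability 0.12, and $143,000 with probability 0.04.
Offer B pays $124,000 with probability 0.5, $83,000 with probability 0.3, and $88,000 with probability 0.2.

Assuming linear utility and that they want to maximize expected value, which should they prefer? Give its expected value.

Offer A = 0.24 × 142000 + 0.16 × 192000 + 0.44 × 13000 + 0.12 × 155000 + 0.04 × 143000 = 34080 + 30720 + 5720 + 18600 + 5720 = 94840
Offer B = 0.5 × 124000 + 0.3 × 83000 + 0.2 × 88000 = 62000 + 24900 + 17600 = 104500

Offer B ($104,500)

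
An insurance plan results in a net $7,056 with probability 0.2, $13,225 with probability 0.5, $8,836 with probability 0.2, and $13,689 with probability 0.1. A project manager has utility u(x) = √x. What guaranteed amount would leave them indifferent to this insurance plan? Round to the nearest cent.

$10,983.04

E[u] = 0.2·√7056 + 0.5·√13225 + 0.2·√8836 + 0.1·√13689 = 0.2·84 + 0.5·115 + 0.2·94 + 0.1·117 = 104.8
CE = (104.8)² = 10983.04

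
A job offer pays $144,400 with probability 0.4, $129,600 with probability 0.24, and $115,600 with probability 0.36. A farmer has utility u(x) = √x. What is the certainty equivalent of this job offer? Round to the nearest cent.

E[u] = 0.4·√144400 + 0.24·√129600 + 0.36·√115600 = 0.4·380 + 0.24·360 + 0.36·340 = 360.8
CE = (360.8)² = 130176.64

$130,176.64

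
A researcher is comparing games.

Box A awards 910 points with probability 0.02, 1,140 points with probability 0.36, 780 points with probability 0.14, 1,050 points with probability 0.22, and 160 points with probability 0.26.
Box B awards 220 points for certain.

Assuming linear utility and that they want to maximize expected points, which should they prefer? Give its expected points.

Box A = 0.02 × 910 + 0.36 × 1140 + 0.14 × 780 + 0.22 × 1050 + 0.26 × 160 = 18.2 + 410.4 + 109.2 + 231 + 41.6 = 810.4
Box B: 220 (certain)

Box A (810.4 points)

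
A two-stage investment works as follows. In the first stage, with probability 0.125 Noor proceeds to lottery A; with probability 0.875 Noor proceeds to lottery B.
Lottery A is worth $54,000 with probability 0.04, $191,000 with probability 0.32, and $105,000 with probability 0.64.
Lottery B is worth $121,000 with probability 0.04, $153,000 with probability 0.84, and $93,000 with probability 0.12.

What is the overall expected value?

EV(A) = 0.04 × 54000 + 0.32 × 191000 + 0.64 × 105000 = 2160 + 61120 + 67200 = 130480
EV(B) = 0.04 × 121000 + 0.84 × 153000 + 0.12 × 93000 = 4840 + 128520 + 11160 = 144520
Overall = 0.125 × 130480 + 0.875 × 144520 = 16310 + 126455 = 142765

$142,765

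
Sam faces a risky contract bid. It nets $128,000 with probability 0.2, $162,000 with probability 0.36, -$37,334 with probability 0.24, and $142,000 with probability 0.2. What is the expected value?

$103,359.84

EV = 0.2 × 128000 + 0.36 × 162000 + 0.24 × (-37334) + 0.2 × 142000 = 25600 + 58320 − 8960.16 + 28400 = 103359.84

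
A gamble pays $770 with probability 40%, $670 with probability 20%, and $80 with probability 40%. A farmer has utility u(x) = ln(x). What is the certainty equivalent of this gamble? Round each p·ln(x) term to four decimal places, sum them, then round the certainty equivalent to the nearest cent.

E[u] = 0.4·ln(770) + 0.2·ln(670) + 0.4·ln(80) = 2.6586 + 1.3015 + 1.7528 = 5.7129
CE = e^5.7129 ≈ 302.75

$302.75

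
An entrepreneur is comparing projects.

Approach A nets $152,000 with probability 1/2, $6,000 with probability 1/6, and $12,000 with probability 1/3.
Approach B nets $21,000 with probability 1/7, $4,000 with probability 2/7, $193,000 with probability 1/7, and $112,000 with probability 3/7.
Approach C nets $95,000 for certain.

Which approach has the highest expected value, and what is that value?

Approach C ($95,000)

Approach A = 1/2 × 152000 + 1/6 × 6000 + 1/3 × 12000 = 76000 + 1000 + 4000 = 81000
Approach B = 1/7 × 21000 + 2/7 × 4000 + 1/7 × 193000 + 3/7 × 112000 = 3000 + 1142.8571 + 27571.4286 + 48000 = 79714.2857
Approach C: 95000 (certain)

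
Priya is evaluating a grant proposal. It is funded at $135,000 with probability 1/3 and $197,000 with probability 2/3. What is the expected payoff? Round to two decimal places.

$176,333.33

EV = 1/3 × 135000 + 2/3 × 197000 = 45000 + 131333.3333 = 176333.3333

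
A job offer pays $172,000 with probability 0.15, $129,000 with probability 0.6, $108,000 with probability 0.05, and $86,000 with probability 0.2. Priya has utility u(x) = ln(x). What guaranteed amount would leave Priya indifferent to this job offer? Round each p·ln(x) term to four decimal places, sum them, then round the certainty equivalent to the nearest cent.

E[u] = 0.15·ln(172000) + 0.6·ln(129000) + 0.05·ln(108000) + 0.2·ln(86000) = 1.8083 + 7.0605 + 0.5795 + 2.2724 = 11.7207
CE = e^11.7207 ≈ 123093.56

$123,093.56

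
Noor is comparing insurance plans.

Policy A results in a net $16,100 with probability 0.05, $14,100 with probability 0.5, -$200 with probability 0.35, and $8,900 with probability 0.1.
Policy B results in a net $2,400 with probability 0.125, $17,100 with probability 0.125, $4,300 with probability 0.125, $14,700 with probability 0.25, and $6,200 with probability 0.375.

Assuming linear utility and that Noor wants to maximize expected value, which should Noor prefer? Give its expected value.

Policy A = 0.05 × 16100 + 0.5 × 14100 + 0.35 × (-200) + 0.1 × 8900 = 805 + 7050 − 70 + 890 = 8675
Policy B = 0.125 × 2400 + 0.125 × 17100 + 0.125 × 4300 + 0.25 × 14700 + 0.375 × 6200 = 300 + 2137.5 + 537.5 + 3675 + 2325 = 8975

Policy B ($8,975)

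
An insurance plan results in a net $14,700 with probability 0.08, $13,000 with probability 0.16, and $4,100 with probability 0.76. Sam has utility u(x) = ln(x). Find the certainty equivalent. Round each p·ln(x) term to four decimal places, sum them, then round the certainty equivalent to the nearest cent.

E[u] = 0.08·ln(14700) + 0.16·ln(13000) + 0.76·ln(4100) = 0.7676 + 1.5156 + 6.3222 = 8.6054
CE = e^8.6054 ≈ 5461.07

$5,461.07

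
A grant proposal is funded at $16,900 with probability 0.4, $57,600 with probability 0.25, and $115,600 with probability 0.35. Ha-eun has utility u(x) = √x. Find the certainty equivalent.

E[u] = 0.4·√16900 + 0.25·√57600 + 0.35·√115600 = 0.4·130 + 0.25·240 + 0.35·340 = 231
CE = (231)² = 53361

$53,361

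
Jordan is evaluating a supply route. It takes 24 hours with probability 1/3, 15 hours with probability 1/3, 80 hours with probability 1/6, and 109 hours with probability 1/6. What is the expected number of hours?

44.5 hours

EV = 1/3 × 24 + 1/3 × 15 + 1/6 × 80 + 1/6 × 109 = 8 + 5 + 13.3333 + 18.1667 = 44.5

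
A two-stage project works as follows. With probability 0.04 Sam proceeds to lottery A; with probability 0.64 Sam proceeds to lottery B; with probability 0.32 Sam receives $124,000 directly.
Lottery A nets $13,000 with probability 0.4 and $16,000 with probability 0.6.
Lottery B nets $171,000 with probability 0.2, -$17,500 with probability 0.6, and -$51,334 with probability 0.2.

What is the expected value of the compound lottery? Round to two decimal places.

EV(A) = 0.4 × 13000 + 0.6 × 16000 = 5200 + 9600 = 14800
EV(B) = 0.2 × 171000 + 0.6 × (-17500) + 0.2 × (-51334) = 34200 − 10500 − 10266.8 = 13433.2
Branch C: 124000 (certain)
Overall = 0.04 × 14800 + 0.64 × 13433.2 + 0.32 × 124000 = 592 + 8597.248 + 39680 = 48869.248

$48,869.25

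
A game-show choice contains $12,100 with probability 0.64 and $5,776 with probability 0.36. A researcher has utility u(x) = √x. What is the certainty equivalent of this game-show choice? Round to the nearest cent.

E[u] = 0.64·√12100 + 0.36·√5776 = 0.64·110 + 0.36·76 = 97.76
CE = (97.76)² = 9557.0176

$9,557.02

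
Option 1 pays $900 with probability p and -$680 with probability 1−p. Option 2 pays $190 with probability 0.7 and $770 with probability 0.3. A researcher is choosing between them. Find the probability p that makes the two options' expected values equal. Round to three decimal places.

EV(Option 2) = 0.7 × 190 + 0.3 × 770 = 133 + 231 = 364
p·900 + (1−p)·(-680) = 364
1580p − 680 = 364
p = (364 + 680) / 1580

p = 0.661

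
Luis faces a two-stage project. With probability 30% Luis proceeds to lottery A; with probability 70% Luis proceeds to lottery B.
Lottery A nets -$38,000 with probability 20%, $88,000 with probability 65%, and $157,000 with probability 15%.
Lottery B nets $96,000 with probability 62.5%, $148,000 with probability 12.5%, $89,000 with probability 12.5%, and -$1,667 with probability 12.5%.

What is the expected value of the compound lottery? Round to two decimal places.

$84,536.64

EV(A) = 0.2 × (-38000) + 0.65 × 88000 + 0.15 × 157000 = -7600 + 57200 + 23550 = 73150
EV(B) = 0.625 × 96000 + 0.125 × 148000 + 0.125 × 89000 + 0.125 × (-1667) = 60000 + 18500 + 11125 − 208.375 = 89416.625
Overall = 0.3 × 73150 + 0.7 × 89416.625 = 21945 + 62591.6375 = 84536.6375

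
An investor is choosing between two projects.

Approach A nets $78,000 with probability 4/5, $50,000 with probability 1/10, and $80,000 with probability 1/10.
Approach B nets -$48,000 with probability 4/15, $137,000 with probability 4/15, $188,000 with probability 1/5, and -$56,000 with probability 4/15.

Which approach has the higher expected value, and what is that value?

Approach A = 4/5 × 78000 + 1/10 × 50000 + 1/10 × 80000 = 62400 + 5000 + 8000 = 75400
Approach B = 4/15 × (-48000) + 4/15 × 137000 + 1/5 × 188000 + 4/15 × (-56000) = -12800 + 36533.3333 + 37600 − 14933.3333 = 46400

Approach A ($75,400)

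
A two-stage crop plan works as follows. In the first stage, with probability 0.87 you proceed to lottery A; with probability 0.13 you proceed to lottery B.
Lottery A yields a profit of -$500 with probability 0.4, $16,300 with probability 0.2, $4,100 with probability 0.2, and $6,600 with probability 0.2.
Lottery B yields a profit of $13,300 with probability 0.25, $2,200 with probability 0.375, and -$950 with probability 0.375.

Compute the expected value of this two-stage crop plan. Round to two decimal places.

EV(A) = 0.4 × (-500) + 0.2 × 16300 + 0.2 × 4100 + 0.2 × 6600 = -200 + 3260 + 820 + 1320 = 5200
EV(B) = 0.25 × 13300 + 0.375 × 2200 + 0.375 × (-950) = 3325 + 825 − 356.25 = 3793.75
Overall = 0.87 × 5200 + 0.13 × 3793.75 = 4524 + 493.1875 = 5017.1875

$5,017.19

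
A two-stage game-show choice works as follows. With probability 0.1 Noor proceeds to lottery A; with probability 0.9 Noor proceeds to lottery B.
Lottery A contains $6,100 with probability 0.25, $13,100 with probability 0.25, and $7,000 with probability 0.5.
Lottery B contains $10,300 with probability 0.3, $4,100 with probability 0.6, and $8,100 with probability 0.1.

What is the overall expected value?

$6,554

EV(A) = 0.25 × 6100 + 0.25 × 13100 + 0.5 × 7000 = 1525 + 3275 + 3500 = 8300
EV(B) = 0.3 × 10300 + 0.6 × 4100 + 0.1 × 8100 = 3090 + 2460 + 810 = 6360
Overall = 0.1 × 8300 + 0.9 × 6360 = 830 + 5724 = 6554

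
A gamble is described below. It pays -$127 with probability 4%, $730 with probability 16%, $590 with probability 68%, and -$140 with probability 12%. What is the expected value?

$496.12

EV = 0.04 × (-127) + 0.16 × 730 + 0.68 × 590 + 0.12 × (-140) = -5.08 + 116.8 + 401.2 − 16.8 = 496.12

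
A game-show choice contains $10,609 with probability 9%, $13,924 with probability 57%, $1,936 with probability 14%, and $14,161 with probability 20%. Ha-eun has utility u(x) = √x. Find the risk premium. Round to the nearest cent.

$654.61

E[u] = 0.09·√10609 + 0.57·√13924 + 0.14·√1936 + 0.2·√14161 = 0.09·103 + 0.57·118 + 0.14·44 + 0.2·119 = 106.49
CE = (106.49)² = 11340.1201
Risk premium = EV − CE = 11994.73 − 11340.1201 = 654.6099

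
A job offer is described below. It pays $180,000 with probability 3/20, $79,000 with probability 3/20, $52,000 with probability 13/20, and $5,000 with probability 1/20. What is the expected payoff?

EV = 3/20 × 180000 + 3/20 × 79000 + 13/20 × 52000 + 1/20 × 5000 = 27000 + 11850 + 33800 + 250 = 72900

$72,900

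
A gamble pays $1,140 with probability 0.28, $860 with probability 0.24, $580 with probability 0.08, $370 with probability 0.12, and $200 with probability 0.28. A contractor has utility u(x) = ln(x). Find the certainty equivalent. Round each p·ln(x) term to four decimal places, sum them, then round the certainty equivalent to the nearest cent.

E[u] = 0.28·ln(1140) + 0.24·ln(860) + 0.08·ln(580) + 0.12·ln(370) + 0.28·ln(200) = 1.9709 + 1.6217 + 0.5090 + 0.7096 + 1.4835 = 6.2947
CE = e^6.2947 ≈ 541.69

$541.69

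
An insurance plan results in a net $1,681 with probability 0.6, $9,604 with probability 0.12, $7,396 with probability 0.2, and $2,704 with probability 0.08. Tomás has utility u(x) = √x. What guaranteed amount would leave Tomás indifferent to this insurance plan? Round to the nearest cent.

E[u] = 0.6·√1681 + 0.12·√9604 + 0.2·√7396 + 0.08·√2704 = 0.6·41 + 0.12·98 + 0.2·86 + 0.08·52 = 57.72
CE = (57.72)² = 3331.5984

$3,331.60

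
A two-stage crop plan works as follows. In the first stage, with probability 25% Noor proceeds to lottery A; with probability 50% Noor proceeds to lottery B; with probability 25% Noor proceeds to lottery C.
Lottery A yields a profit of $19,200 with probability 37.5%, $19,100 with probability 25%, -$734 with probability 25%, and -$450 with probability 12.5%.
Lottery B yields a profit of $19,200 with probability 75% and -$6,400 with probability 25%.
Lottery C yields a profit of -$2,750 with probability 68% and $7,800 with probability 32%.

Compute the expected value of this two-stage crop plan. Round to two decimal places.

$9,490.31

EV(A) = 0.375 × 19200 + 0.25 × 19100 + 0.25 × (-734) + 0.125 × (-450) = 7200 + 4775 − 183.5 − 56.25 = 11735.25
EV(B) = 0.75 × 19200 + 0.25 × (-6400) = 14400 − 1600 = 12800
EV(C) = 0.68 × (-2750) + 0.32 × 7800 = -1870 + 2496 = 626
Overall = 0.25 × 11735.25 + 0.5 × 12800 + 0.25 × 626 = 2933.8125 + 6400 + 156.5 = 9490.3125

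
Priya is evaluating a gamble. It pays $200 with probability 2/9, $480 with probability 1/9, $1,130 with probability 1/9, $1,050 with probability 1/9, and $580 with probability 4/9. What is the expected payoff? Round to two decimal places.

EV = 2/9 × 200 + 1/9 × 480 + 1/9 × 1130 + 1/9 × 1050 + 4/9 × 580 = 44.4444 + 53.3333 + 125.5556 + 116.6667 + 257.7778 = 597.7778

$597.78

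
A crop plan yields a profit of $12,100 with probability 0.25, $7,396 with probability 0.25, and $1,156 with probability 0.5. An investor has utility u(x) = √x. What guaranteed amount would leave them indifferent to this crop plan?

$4,356

E[u] = 0.25·√12100 + 0.25·√7396 + 0.5·√1156 = 0.25·110 + 0.25·86 + 0.5·34 = 66
CE = (66)² = 4356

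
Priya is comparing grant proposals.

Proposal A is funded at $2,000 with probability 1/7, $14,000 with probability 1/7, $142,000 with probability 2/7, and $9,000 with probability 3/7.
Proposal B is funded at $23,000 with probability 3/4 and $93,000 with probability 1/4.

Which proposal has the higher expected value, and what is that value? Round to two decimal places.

Proposal A = 1/7 × 2000 + 1/7 × 14000 + 2/7 × 142000 + 3/7 × 9000 = 285.7143 + 2000 + 40571.4286 + 3857.1429 = 46714.2857
Proposal B = 3/4 × 23000 + 1/4 × 93000 = 17250 + 23250 = 40500

Proposal A ($46,714.29)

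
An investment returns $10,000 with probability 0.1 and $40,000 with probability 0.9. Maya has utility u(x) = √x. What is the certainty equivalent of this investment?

$36,100

E[u] = 0.1·√10000 + 0.9·√40000 = 0.1·100 + 0.9·200 = 190
CE = (190)² = 36100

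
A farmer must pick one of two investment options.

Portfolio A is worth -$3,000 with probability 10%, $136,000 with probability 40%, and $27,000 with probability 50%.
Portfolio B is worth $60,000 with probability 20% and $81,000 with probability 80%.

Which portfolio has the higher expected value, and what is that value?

Portfolio B ($76,800)

Portfolio A = 0.1 × (-3000) + 0.4 × 136000 + 0.5 × 27000 = -300 + 54400 + 13500 = 67600
Portfolio B = 0.2 × 60000 + 0.8 × 81000 = 12000 + 64800 = 76800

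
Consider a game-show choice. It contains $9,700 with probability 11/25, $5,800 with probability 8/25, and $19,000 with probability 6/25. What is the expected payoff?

EV = 11/25 × 9700 + 8/25 × 5800 + 6/25 × 19000 = 4268 + 1856 + 4560 = 10684

$10,684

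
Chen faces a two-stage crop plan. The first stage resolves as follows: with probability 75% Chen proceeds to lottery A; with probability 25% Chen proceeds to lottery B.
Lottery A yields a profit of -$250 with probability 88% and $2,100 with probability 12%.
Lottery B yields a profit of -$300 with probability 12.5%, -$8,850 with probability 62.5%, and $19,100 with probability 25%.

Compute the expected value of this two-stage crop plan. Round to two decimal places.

EV(A) = 0.88 × (-250) + 0.12 × 2100 = -220 + 252 = 32
EV(B) = 0.125 × (-300) + 0.625 × (-8850) + 0.25 × 19100 = -37.5 − 5531.25 + 4775 = -793.75
Overall = 0.75 × 32 + 0.25 × (-793.75) = 24 − 198.4375 = -174.4375

-$174.44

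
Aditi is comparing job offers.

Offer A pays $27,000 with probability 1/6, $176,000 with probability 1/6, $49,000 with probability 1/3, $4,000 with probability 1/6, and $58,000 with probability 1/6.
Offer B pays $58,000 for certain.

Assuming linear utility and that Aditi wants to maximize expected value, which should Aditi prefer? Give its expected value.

Offer A ($60,500)

Offer A = 1/6 × 27000 + 1/6 × 176000 + 1/3 × 49000 + 1/6 × 4000 + 1/6 × 58000 = 4500 + 29333.3333 + 16333.3333 + 666.6667 + 9666.6667 = 60500
Offer B: 58000 (certain)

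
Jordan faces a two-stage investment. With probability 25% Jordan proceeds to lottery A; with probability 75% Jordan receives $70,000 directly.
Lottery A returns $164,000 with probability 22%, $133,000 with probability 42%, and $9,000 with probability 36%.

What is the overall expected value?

$76,295

EV(A) = 0.22 × 164000 + 0.42 × 133000 + 0.36 × 9000 = 36080 + 55860 + 3240 = 95180
Branch B: 70000 (certain)
Overall = 0.25 × 95180 + 0.75 × 70000 = 23795 + 52500 = 76295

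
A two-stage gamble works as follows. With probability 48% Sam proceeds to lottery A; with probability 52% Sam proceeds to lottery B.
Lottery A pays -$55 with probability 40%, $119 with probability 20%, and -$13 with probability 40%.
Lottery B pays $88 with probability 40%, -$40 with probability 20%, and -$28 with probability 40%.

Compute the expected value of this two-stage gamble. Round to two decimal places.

$6.69

EV(A) = 0.4 × (-55) + 0.2 × 119 + 0.4 × (-13) = -22 + 23.8 − 5.2 = -3.4
EV(B) = 0.4 × 88 + 0.2 × (-40) + 0.4 × (-28) = 35.2 − 8 − 11.2 = 16
Overall = 0.48 × (-3.4) + 0.52 × 16 = -1.632 + 8.32 = 6.688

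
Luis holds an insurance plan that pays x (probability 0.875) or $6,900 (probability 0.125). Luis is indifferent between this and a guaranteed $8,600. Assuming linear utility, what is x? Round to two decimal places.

x = $8,842.86

0.875·x + 0.125·6900 = 8600
0.875·x = 8600 − 862.5 = 7737.5
x = 7737.5 / 0.875 = 8842.8571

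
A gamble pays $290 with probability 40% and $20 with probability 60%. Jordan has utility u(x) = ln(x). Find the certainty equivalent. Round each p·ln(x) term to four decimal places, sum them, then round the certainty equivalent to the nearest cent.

E[u] = 0.4·ln(290) + 0.6·ln(20) = 2.2680 + 1.7974 = 4.0654
CE = e^4.0654 ≈ 58.29

$58.29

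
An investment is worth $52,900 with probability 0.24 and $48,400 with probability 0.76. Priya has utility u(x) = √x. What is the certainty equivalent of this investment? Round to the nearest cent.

E[u] = 0.24·√52900 + 0.76·√48400 = 0.24·230 + 0.76·220 = 222.4
CE = (222.4)² = 49461.76

$49,461.76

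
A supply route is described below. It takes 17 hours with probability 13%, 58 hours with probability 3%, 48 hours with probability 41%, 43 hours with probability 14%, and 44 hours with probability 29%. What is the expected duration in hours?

42.41 hours

EV = 0.13 × 17 + 0.03 × 58 + 0.41 × 48 + 0.14 × 43 + 0.29 × 44 = 2.21 + 1.74 + 19.68 + 6.02 + 12.76 = 42.41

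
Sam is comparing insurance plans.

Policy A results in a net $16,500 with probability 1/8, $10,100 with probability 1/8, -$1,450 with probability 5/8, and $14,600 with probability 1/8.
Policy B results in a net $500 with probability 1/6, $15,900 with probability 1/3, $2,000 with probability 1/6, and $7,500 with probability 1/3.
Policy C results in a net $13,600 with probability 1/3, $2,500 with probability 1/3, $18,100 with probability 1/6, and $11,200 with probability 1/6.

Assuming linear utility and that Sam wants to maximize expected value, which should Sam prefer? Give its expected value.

Policy C ($10,250)

Policy A = 1/8 × 16500 + 1/8 × 10100 + 5/8 × (-1450) + 1/8 × 14600 = 2062.5 + 1262.5 − 906.25 + 1825 = 4243.75
Policy B = 1/6 × 500 + 1/3 × 15900 + 1/6 × 2000 + 1/3 × 7500 = 83.3333 + 5300 + 333.3333 + 2500 = 8216.6667
Policy C = 1/3 × 13600 + 1/3 × 2500 + 1/6 × 18100 + 1/6 × 11200 = 4533.3333 + 833.3333 + 3016.6667 + 1866.6667 = 10250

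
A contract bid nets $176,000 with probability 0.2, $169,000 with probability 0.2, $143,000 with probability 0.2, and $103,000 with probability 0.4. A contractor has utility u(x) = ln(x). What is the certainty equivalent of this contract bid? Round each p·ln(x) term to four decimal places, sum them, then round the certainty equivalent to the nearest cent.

$135,158.03

E[u] = 0.2·ln(176000) + 0.2·ln(169000) + 0.2·ln(143000) + 0.4·ln(103000) = 2.4156 + 2.4075 + 2.3741 + 4.6170 = 11.8142
CE = e^11.8142 ≈ 135158.03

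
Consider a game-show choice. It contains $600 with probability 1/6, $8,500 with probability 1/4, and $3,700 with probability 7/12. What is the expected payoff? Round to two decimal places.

EV = 1/6 × 600 + 1/4 × 8500 + 7/12 × 3700 = 100 + 2125 + 2158.3333 = 4383.3333

$4,383.33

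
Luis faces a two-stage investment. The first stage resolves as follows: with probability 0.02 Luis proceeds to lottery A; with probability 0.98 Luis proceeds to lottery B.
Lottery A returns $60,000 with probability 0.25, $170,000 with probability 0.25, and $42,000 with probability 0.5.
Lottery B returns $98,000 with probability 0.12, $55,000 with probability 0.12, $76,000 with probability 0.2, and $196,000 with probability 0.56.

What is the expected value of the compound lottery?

$142,023.60

EV(A) = 0.25 × 60000 + 0.25 × 170000 + 0.5 × 42000 = 15000 + 42500 + 21000 = 78500
EV(B) = 0.12 × 98000 + 0.12 × 55000 + 0.2 × 76000 + 0.56 × 196000 = 11760 + 6600 + 15200 + 109760 = 143320
Overall = 0.02 × 78500 + 0.98 × 143320 = 1570 + 140453.6 = 142023.6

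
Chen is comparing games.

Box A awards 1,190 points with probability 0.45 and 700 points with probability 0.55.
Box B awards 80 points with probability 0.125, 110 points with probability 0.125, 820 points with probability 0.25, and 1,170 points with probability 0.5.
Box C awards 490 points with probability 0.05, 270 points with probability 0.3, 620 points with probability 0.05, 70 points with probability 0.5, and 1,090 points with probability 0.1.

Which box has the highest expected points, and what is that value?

Box A = 0.45 × 1190 + 0.55 × 700 = 535.5 + 385 = 920.5
Box B = 0.125 × 80 + 0.125 × 110 + 0.25 × 820 + 0.5 × 1170 = 10 + 13.75 + 205 + 585 = 813.75
Box C = 0.05 × 490 + 0.3 × 270 + 0.05 × 620 + 0.5 × 70 + 0.1 × 1090 = 24.5 + 81 + 31 + 35 + 109 = 280.5

Box A (920.5 points)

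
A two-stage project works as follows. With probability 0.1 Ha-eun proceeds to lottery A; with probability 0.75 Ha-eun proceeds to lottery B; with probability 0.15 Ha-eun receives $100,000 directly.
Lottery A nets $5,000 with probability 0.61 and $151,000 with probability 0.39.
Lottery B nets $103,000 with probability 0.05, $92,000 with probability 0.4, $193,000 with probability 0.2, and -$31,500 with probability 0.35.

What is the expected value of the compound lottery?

EV(A) = 0.61 × 5000 + 0.39 × 151000 = 3050 + 58890 = 61940
EV(B) = 0.05 × 103000 + 0.4 × 92000 + 0.2 × 193000 + 0.35 × (-31500) = 5150 + 36800 + 38600 − 11025 = 69525
Branch C: 100000 (certain)
Overall = 0.1 × 61940 + 0.75 × 69525 + 0.15 × 100000 = 6194 + 52143.75 + 15000 = 73337.75

$73,337.75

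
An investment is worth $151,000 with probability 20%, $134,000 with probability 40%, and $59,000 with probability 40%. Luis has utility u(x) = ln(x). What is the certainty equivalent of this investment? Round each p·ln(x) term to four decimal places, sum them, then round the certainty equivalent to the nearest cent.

$98,844.18

E[u] = 0.2·ln(151000) + 0.4·ln(134000) + 0.4·ln(59000) = 2.3850 + 4.7222 + 4.3941 = 11.5013
CE = e^11.5013 ≈ 98844.18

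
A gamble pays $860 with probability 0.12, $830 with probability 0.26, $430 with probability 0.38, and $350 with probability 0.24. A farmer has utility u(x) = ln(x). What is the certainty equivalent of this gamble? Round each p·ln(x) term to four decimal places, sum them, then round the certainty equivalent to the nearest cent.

$527.69

E[u] = 0.12·ln(860) + 0.26·ln(830) + 0.38·ln(430) + 0.24·ln(350) = 0.8108 + 1.7476 + 2.3042 + 1.4059 = 6.2685
CE = e^6.2685 ≈ 527.69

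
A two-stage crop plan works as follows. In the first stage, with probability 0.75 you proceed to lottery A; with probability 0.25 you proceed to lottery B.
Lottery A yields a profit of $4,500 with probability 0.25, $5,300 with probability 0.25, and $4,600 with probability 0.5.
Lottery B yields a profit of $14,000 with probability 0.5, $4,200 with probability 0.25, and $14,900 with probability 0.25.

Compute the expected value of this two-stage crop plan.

EV(A) = 0.25 × 4500 + 0.25 × 5300 + 0.5 × 4600 = 1125 + 1325 + 2300 = 4750
EV(B) = 0.5 × 14000 + 0.25 × 4200 + 0.25 × 14900 = 7000 + 1050 + 3725 = 11775
Overall = 0.75 × 4750 + 0.25 × 11775 = 3562.5 + 2943.75 = 6506.25

$6,506.25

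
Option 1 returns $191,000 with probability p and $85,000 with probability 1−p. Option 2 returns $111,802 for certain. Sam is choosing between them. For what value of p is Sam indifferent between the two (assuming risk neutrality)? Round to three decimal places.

p = 0.253

p·191000 + (1−p)·85000 = 111802
106000p + 85000 = 111802
p = (111802 − 85000) / 106000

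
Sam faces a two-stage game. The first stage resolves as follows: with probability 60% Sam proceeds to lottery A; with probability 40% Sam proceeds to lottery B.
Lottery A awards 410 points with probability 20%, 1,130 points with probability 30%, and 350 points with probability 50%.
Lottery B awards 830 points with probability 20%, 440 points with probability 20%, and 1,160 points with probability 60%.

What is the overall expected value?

737.6 points

EV(A) = 0.2 × 410 + 0.3 × 1130 + 0.5 × 350 = 82 + 339 + 175 = 596
EV(B) = 0.2 × 830 + 0.2 × 440 + 0.6 × 1160 = 166 + 88 + 696 = 950
Overall = 0.6 × 596 + 0.4 × 950 = 357.6 + 380 = 737.6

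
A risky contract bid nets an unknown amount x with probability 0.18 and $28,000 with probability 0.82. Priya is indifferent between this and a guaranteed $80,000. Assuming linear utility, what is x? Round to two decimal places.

x = $316,888.89

0.18·x + 0.82·28000 = 80000
0.18·x = 80000 − 22960 = 57040
x = 57040 / 0.18 = 316888.8889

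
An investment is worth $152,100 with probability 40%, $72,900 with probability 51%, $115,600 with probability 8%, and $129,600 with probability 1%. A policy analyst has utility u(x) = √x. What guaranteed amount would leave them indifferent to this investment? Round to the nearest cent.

$105,300.25

E[u] = 0.4·√152100 + 0.51·√72900 + 0.08·√115600 + 0.01·√129600 = 0.4·390 + 0.51·270 + 0.08·340 + 0.01·360 = 324.5
CE = (324.5)² = 105300.25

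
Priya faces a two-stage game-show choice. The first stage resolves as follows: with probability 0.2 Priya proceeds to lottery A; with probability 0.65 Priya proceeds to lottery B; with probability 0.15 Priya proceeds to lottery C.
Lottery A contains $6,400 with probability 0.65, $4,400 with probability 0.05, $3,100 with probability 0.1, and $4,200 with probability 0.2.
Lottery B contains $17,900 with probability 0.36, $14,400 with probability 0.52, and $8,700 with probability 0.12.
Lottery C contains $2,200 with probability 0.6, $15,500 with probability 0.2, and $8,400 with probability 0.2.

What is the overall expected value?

EV(A) = 0.65 × 6400 + 0.05 × 4400 + 0.1 × 3100 + 0.2 × 4200 = 4160 + 220 + 310 + 840 = 5530
EV(B) = 0.36 × 17900 + 0.52 × 14400 + 0.12 × 8700 = 6444 + 7488 + 1044 = 14976
EV(C) = 0.6 × 2200 + 0.2 × 15500 + 0.2 × 8400 = 1320 + 3100 + 1680 = 6100
Overall = 0.2 × 5530 + 0.65 × 14976 + 0.15 × 6100 = 1106 + 9734.4 + 915 = 11755.4

$11,755.40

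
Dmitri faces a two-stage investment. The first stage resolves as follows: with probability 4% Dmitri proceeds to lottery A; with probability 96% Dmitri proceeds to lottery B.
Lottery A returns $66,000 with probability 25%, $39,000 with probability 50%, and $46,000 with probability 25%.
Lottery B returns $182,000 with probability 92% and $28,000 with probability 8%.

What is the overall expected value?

EV(A) = 0.25 × 66000 + 0.5 × 39000 + 0.25 × 46000 = 16500 + 19500 + 11500 = 47500
EV(B) = 0.92 × 182000 + 0.08 × 28000 = 167440 + 2240 = 169680
Overall = 0.04 × 47500 + 0.96 × 169680 = 1900 + 162892.8 = 164792.8

$164,792.80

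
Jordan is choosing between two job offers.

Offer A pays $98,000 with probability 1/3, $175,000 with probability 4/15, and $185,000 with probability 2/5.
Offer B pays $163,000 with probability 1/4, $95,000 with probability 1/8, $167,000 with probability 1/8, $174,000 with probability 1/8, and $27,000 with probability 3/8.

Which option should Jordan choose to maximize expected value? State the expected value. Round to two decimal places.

Offer A = 1/3 × 98000 + 4/15 × 175000 + 2/5 × 185000 = 32666.6667 + 46666.6667 + 74000 = 153333.3333
Offer B = 1/4 × 163000 + 1/8 × 95000 + 1/8 × 167000 + 1/8 × 174000 + 3/8 × 27000 = 40750 + 11875 + 20875 + 21750 + 10125 = 105375

Offer A ($153,333.33)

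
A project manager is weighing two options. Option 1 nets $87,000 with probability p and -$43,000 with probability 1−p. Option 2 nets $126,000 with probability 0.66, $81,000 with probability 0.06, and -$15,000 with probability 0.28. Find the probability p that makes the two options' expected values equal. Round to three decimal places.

p = 0.976

EV(Option 2) = 0.66 × 126000 + 0.06 × 81000 + 0.28 × (-15000) = 83160 + 4860 − 4200 = 83820
p·87000 + (1−p)·(-43000) = 83820
130000p − 43000 = 83820
p = (83820 + 43000) / 130000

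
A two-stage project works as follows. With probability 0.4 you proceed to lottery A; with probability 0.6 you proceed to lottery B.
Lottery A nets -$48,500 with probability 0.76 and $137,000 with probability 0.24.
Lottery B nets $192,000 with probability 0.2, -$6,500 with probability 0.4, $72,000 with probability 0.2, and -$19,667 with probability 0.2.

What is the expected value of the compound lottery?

$26,167.96

EV(A) = 0.76 × (-48500) + 0.24 × 137000 = -36860 + 32880 = -3980
EV(B) = 0.2 × 192000 + 0.4 × (-6500) + 0.2 × 72000 + 0.2 × (-19667) = 38400 − 2600 + 14400 − 3933.4 = 46266.6
Overall = 0.4 × (-3980) + 0.6 × 46266.6 = -1592 + 27759.96 = 26167.96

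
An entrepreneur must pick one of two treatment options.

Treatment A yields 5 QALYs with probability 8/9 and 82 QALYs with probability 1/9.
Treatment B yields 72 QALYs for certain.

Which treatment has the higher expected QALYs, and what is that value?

Treatment A = 8/9 × 5 + 1/9 × 82 = 4.4444 + 9.1111 = 13.5556
Treatment B: 72 (certain)

Treatment B (72 QALYs)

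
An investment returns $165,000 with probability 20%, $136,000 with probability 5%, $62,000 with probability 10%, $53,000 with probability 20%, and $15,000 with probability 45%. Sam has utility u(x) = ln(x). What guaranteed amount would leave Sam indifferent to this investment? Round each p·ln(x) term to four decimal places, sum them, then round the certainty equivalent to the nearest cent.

E[u] = 0.2·ln(165000) + 0.05·ln(136000) + 0.1·ln(62000) + 0.2·ln(53000) + 0.45·ln(15000) = 2.4027 + 0.5910 + 1.1035 + 2.1756 + 4.3271 = 10.5999
CE = e^10.5999 ≈ 40130.82

$40,130.82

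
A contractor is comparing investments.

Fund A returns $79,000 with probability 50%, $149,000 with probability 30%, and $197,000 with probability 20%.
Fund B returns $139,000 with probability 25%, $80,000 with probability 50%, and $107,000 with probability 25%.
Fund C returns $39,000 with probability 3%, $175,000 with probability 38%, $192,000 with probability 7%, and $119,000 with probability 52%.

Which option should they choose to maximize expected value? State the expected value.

Fund A = 0.5 × 79000 + 0.3 × 149000 + 0.2 × 197000 = 39500 + 44700 + 39400 = 123600
Fund B = 0.25 × 139000 + 0.5 × 80000 + 0.25 × 107000 = 34750 + 40000 + 26750 = 101500
Fund C = 0.03 × 39000 + 0.38 × 175000 + 0.07 × 192000 + 0.52 × 119000 = 1170 + 66500 + 13440 + 61880 = 142990

Fund C ($142,990)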